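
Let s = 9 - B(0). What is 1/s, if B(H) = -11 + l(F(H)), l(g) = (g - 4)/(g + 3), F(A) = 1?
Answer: 4/83 ≈ 0.048193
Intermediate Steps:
l(g) = (-4 + g)/(3 + g)
B(H) = -47/4 (B(H) = -11 + (-4 + 1)/(3 + 1) = -11 - 3/4 = -11 + (¼)*(-3) = -11 - ¾ = -47/4)
s = 83/4 (s = 9 - 1*(-47/4) = 9 + 47/4 = 83/4 ≈ 20.750)
1/s = 1/(83/4) = 4/83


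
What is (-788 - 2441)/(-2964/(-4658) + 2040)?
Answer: -7520341/4752642 ≈ -1.5823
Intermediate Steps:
(-788 - 2441)/(-2964/(-4658) + 2040) = -3229/(-2964*(-1/4658) + 2040) = -3229/(1482/2329 + 2040) = -3229/4752642/2329 = -3229*2329/4752642 = -7520341/4752642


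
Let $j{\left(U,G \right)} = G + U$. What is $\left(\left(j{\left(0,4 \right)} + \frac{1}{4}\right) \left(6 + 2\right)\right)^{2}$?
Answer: $1156$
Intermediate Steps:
$\left(\left(j{\left(0,4 \right)} + \frac{1}{4}\right) \left(6 + 2\right)\right)^{2} = \left(\left(\left(4 + 0\right) + \frac{1}{4}\right) \left(6 + 2\right)\right)^{2} = \left(\left(4 + \frac{1}{4}\right) 8\right)^{2} = \left(\frac{17}{4} \cdot 8\right)^{2} = 34^{2} = 1156$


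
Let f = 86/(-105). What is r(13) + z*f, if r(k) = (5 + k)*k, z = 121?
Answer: 14164/105 ≈ 134.90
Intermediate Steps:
r(k) = k*(5 + k)
f = -86/105 (f = 86*(-1/105) = -86/105 ≈ -0.81905)
r(13) + z*f = 13*(5 + 13) + 121*(-86/105) = 13*18 - 10406/105 = 234 - 10406/105 = 14164/105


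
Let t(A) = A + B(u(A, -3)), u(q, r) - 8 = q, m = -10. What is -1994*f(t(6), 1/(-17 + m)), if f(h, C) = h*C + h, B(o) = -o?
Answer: 414752/27 ≈ 15361.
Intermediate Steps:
u(q, r) = 8 + q
t(A) = -8 (t(A) = A - (8 + A) = A + (-8 - A) = -8)
f(h, C) = h + C*h (f(h, C) = C*h + h = h + C*h)
-1994*f(t(6), 1/(-17 + m)) = -(-15952)*(1 + 1/(-17 - 10)) = -(-15952)*(1 + 1/(-27)) = -(-15952)*(1 - 1/27) = -(-15952)*26/27 = -1994*(-208/27) = 414752/27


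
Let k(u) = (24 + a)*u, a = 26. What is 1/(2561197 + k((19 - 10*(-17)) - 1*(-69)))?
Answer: 1/2574097 ≈ 3.8849e-7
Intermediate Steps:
k(u) = 50*u (k(u) = (24 + 26)*u = 50*u)
1/(2561197 + k((19 - 10*(-17)) - 1*(-69))) = 1/(2561197 + 50*((19 - 10*(-17)) - 1*(-69))) = 1/(2561197 + 50*((19 + 170) + 69)) = 1/(2561197 + 50*(189 + 69)) = 1/(2561197 + 50*258) = 1/(2561197 + 12900) = 1/2574097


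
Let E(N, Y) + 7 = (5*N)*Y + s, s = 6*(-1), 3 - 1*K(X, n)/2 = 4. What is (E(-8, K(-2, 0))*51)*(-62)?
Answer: -211854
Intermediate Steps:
K(X, n) = -2 (K(X, n) = 6 - 2*4 = 6 - 8 = -2)
s = -6
E(N, Y) = -13 + 5*N*Y (E(N, Y) = -7 + ((5*N)*Y - 6) = -7 + (5*N*Y - 6) = -7 + (-6 + 5*N*Y) = -13 + 5*N*Y)
(E(-8, K(-2, 0))*51)*(-62) = ((-13 + 5*(-8)*(-2))*51)*(-62) = ((-13 + 80)*51)*(-62) = (67*51)*(-62) = 3417*(-62) = -211854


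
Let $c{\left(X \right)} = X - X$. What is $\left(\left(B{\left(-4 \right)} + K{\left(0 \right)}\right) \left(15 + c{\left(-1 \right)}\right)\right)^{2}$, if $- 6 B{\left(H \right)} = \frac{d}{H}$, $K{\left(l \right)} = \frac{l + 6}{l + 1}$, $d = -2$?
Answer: $\frac{126025}{16} \approx 7876.6$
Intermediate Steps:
$c{\left(X \right)} = 0$
$K{\left(l \right)} = \frac{6 + l}{1 + l}$
$B{\left(H \right)} = \frac{1}{3 H}$ ($B{\left(H \right)} = - \frac{\left(-2\right) \frac{1}{H}}{6} = \frac{1}{3 H}$)
$\left(\left(B{\left(-4 \right)} + K{\left(0 \right)}\right) \left(15 + c{\left(-1 \right)}\right)\right)^{2} = \left(\left(\frac{1}{3 \left(-4\right)} + \frac{6 + 0}{1 + 0}\right) \left(15 + 0\right)\right)^{2} = \left(\left(\frac{1}{3} \left(- \frac{1}{4}\right) + 1^{-1} \cdot 6\right) 15\right)^{2} = \left(\left(- \frac{1}{12} + 1 \cdot 6\right) 15\right)^{2} = \left(\left(- \frac{1}{12} + 6\right) 15\right)^{2} = \left(\frac{71}{12} \cdot 15\right)^{2} = \left(\frac{355}{4}\right)^{2} = \frac{126025}{16}$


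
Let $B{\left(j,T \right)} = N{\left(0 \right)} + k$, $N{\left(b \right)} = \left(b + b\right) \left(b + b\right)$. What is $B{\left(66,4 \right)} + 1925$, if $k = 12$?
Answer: $1937$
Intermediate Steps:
$N{\left(b \right)} = 4 b^{2}$ ($N{\left(b \right)} = 2 b 2 b = 4 b^{2}$)
$B{\left(j,T \right)} = 12$ ($B{\left(j,T \right)} = 4 \cdot 0^{2} + 12 = 4 \cdot 0 + 12 = 0 + 12 = 12$)
$B{\left(66,4 \right)} + 1925 = 12 + 1925 = 1937$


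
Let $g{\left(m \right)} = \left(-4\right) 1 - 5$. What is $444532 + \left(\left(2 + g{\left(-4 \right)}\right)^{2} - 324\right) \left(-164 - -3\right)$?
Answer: $488807$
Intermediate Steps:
$g{\left(m \right)} = -9$ ($g{\left(m \right)} = -4 - 5 = -9$)
$444532 + \left(\left(2 + g{\left(-4 \right)}\right)^{2} - 324\right) \left(-164 - -3\right) = 444532 + \left(\left(2 - 9\right)^{2} - 324\right) \left(-164 - -3\right) = 444532 + \left(\left(-7\right)^{2} - 324\right) \left(-164 + 3\right) = 444532 + \left(49 - 324\right) \left(-161\right) = 444532 - -44275 = 444532 + 44275 = 488807$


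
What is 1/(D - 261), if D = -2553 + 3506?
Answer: 1/692 ≈ 0.0014451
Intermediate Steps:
D = 953
1/(D - 261) = 1/(953 - 261) = 1/692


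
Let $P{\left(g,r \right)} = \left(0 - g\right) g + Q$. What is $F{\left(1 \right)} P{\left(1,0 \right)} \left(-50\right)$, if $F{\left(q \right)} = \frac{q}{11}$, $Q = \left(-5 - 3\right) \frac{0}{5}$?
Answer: $\frac{50}{11} \approx 4.5455$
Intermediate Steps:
$Q = 0$ ($Q = - 8 \cdot 0 \cdot \frac{1}{5} = \left(-8\right) 0 = 0$)
$F{\left(q \right)} = \frac{q}{11}$ ($F{\left(q \right)} = q \frac{1}{11} = \frac{q}{11}$)
$P{\left(g,r \right)} = - g^{2}$ ($P{\left(g,r \right)} = \left(0 - g\right) g + 0 = - g g + 0 = - g^{2} + 0 = - g^{2}$)
$F{\left(1 \right)} P{\left(1,0 \right)} \left(-50\right) = \frac{1}{11} \cdot 1 \left(- 1^{2}\right) \left(-50\right) = \frac{\left(-1\right) 1}{11} \left(-50\right) = \frac{1}{11} \left(-1\right) \left(-50\right) = \left(- \frac{1}{11}\right) \left(-50\right) = \frac{50}{11}$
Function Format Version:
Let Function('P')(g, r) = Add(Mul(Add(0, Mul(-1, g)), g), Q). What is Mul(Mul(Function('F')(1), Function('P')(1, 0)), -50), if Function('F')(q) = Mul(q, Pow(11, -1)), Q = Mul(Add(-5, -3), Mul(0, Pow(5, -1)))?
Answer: Rational(50, 11) ≈ 4.5455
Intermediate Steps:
Q = 0 (Q = Mul(-8, Mul(0, Rational(1, 5))) = Mul(-8, 0) = 0)
Function('F')(q) = Mul(Rational(1, 11), q) (Function('F')(q) = Mul(q, Rational(1, 11)) = Mul(Rational(1, 11), q))
Function('P')(g, r) = Mul(-1, Pow(g, 2)) (Function('P')(g, r) = Add(Mul(Add(0, Mul(-1, g)), g), 0) = Add(Mul(Mul(-1, g), g), 0) = Add(Mul(-1, Pow(g, 2)), 0) = Mul(-1, Pow(g, 2)))
Mul(Mul(Function('F')(1), Function('P')(1, 0)), -50) = Mul(Mul(Mul(Rational(1, 11), 1), Mul(-1, Pow(1, 2))), -50) = Mul(Mul(Rational(1, 11), Mul(-1, 1)), -50) = Mul(Mul(Rational(1, 11), -1), -50) = Mul(Rational(-1, 11), -50) = Rational(50, 11)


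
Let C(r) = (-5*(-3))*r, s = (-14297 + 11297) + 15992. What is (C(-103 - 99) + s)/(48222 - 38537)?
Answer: 9962/9685 ≈ 1.0286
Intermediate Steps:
s = 12992 (s = -3000 + 15992 = 12992)
C(r) = 15*r
(C(-103 - 99) + s)/(48222 - 38537) = (15*(-103 - 99) + 12992)/(48222 - 38537) = (15*(-202) + 12992)/9685 = (-3030 + 12992)*(1/9685) = 9962*(1/9685) = 9962/9685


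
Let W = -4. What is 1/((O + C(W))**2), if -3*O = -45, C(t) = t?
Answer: 1/121 ≈ 0.0082645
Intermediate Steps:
O = 15 (O = -1/3*(-45) = 15)
1/((O + C(W))**2) = 1/((15 - 4)**2) = 1/(11**2) = 1/121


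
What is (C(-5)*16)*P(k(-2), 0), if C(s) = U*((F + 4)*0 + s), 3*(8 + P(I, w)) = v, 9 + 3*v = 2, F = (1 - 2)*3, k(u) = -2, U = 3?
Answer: 6320/3 ≈ 2106.7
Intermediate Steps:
F = -3 (F = -1*3 = -3)
v = -7/3 (v = -3 + (1/3)*2 = -3 + 2/3 = -7/3 ≈ -2.3333)
P(I, w) = -79/9 (P(I, w) = -8 + (1/3)*(-7/3) = -8 - 7/9 = -79/9)
C(s) = 3*s (C(s) = 3*((-3 + 4)*0 + s) = 3*(1*0 + s) = 3*(0 + s) = 3*s)
(C(-5)*16)*P(k(-2), 0) = ((3*(-5))*16)*(-79/9) = -15*16*(-79/9) = -240*(-79/9) = 6320/3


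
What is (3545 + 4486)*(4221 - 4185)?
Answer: 289116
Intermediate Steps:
(3545 + 4486)*(4221 - 4185) = 8031*36 = 289116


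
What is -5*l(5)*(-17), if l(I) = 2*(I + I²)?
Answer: 5100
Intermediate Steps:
l(I) = 2*I + 2*I²
-5*l(5)*(-17) = -10*5*(1 + 5)*(-17) = -10*5*6*(-17) = -5*60*(-17) = -300*(-17) = 5100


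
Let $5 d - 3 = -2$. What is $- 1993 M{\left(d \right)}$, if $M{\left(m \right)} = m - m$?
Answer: $0$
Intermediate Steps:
$d = \frac{1}{5}$ ($d = \frac{3}{5} + \frac{1}{5} \left(-2\right) = \frac{3}{5} - \frac{2}{5} = \frac{1}{5} \approx 0.2$)
$M{\left(m \right)} = 0$
$- 1993 M{\left(d \right)} = \left(-1993\right) 0 = 0$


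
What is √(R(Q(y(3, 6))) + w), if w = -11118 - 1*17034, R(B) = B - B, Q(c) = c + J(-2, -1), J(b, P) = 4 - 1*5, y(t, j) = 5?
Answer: 6*I*√782 ≈ 167.79*I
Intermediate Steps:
J(b, P) = -1 (J(b, P) = 4 - 5 = -1)
Q(c) = -1 + c (Q(c) = c - 1 = -1 + c)
R(B) = 0
w = -28152 (w = -11118 - 17034 = -28152)
√(R(Q(y(3, 6))) + w) = √(0 - 28152) = √(-28152) = 6*I*√782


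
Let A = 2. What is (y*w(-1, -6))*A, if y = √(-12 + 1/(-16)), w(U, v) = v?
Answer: -3*I*√193 ≈ -41.677*I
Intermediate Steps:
y = I*√193/4 (y = √(-12 - 1/16) = √(-193/16) = I*√193/4 ≈ 3.4731*I)
(y*w(-1, -6))*A = ((I*√193/4)*(-6))*2 = -3*I*√193/2*2 = -3*I*√193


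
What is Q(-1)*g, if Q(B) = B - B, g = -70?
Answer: 0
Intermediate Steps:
Q(B) = 0
Q(-1)*g = 0*(-70) = 0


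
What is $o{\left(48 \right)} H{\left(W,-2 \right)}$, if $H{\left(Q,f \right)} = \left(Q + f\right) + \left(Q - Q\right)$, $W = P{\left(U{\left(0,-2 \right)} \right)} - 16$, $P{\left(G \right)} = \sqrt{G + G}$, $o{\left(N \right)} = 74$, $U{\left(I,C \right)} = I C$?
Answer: $-1332$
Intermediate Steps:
$U{\left(I,C \right)} = C I$
$P{\left(G \right)} = \sqrt{2} \sqrt{G}$ ($P{\left(G \right)} = \sqrt{2 G} = \sqrt{2} \sqrt{G}$)
$W = -16$ ($W = \sqrt{2} \sqrt{\left(-2\right) 0} - 16 = \sqrt{2} \sqrt{0} - 16 = \sqrt{2} \cdot 0 - 16 = 0 - 16 = -16$)
$H{\left(Q,f \right)} = Q + f$ ($H{\left(Q,f \right)} = \left(Q + f\right) + 0 = Q + f$)
$o{\left(48 \right)} H{\left(W,-2 \right)} = 74 \left(-16 - 2\right) = 74 \left(-18\right) = -1332$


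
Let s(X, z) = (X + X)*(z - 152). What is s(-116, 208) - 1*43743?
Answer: -56735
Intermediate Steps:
s(X, z) = 2*X*(-152 + z) (s(X, z) = (2*X)*(-152 + z) = 2*X*(-152 + z))
s(-116, 208) - 1*43743 = 2*(-116)*(-152 + 208) - 1*43743 = 2*(-116)*56 - 43743 = -12992 - 43743 = -56735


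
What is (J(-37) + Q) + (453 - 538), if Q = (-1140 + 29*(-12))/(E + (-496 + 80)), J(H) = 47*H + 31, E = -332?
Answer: -334919/187 ≈ -1791.0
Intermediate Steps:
J(H) = 31 + 47*H
Q = 372/187 (Q = (-1140 + 29*(-12))/(-332 + (-496 + 80)) = (-1140 - 348)/(-332 - 416) = -1488/(-748) = -1488*(-1/748) = 372/187 ≈ 1.9893)
(J(-37) + Q) + (453 - 538) = ((31 + 47*(-37)) + 372/187) + (453 - 538) = ((31 - 1739) + 372/187) - 85 = (-1708 + 372/187) - 85 = -319024/187 - 85 = -334919/187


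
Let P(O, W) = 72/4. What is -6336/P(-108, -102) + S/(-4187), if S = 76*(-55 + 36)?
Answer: -1472380/4187 ≈ -351.66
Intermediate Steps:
P(O, W) = 18 (P(O, W) = 72*(1/4) = 18)
S = -1444 (S = 76*(-19) = -1444)
-6336/P(-108, -102) + S/(-4187) = -6336/18 - 1444/(-4187) = -6336*1/18 - 1444*(-1/4187) = -352 + 1444/4187 = -1472380/4187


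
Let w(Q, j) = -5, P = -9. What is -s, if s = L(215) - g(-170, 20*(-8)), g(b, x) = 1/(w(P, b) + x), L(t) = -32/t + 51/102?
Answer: -5069/14190 ≈ -0.35722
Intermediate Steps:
L(t) = 1/2 - 32/t (L(t) = -32/t + 51*(1/102) = -32/t + 1/2 = 1/2 - 32/t)
g(b, x) = 1/(-5 + x)
s = 5069/14190 (s = (1/2)*(-64 + 215)/215 - 1/(-5 + 20*(-8)) = (1/2)*(1/215)*151 - 1/(-5 - 160) = 151/430 - 1/(-165) = 151/430 - 1*(-1/165) = 151/430 + 1/165 = 5069/14190 ≈ 0.35722)
-s = -1*5069/14190 = -5069/14190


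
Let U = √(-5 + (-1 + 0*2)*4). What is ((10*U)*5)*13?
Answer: 1950*I ≈ 1950.0*I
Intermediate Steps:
U = 3*I (U = √(-5 + (-1 + 0)*4) = √(-5 - 1*4) = √(-5 - 4) = √(-9) = 3*I ≈ 3.0*I)
((10*U)*5)*13 = ((10*(3*I))*5)*13 = ((30*I)*5)*13 = (150*I)*13 = 1950*I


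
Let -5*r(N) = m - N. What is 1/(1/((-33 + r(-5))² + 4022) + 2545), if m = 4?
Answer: 130826/332952195 ≈ 0.00039293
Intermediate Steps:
r(N) = -⅘ + N/5 (r(N) = -(4 - N)/5 = -⅘ + N/5)
1/(1/((-33 + r(-5))² + 4022) + 2545) = 1/(1/((-33 + (-⅘ + (⅕)*(-5)))² + 4022) + 2545) = 1/(1/((-33 + (-⅘ - 1))² + 4022) + 2545) = 1/(1/((-33 - 9/5)² + 4022) + 2545) = 1/(1/((-174/5)² + 4022) + 2545) = 1/(1/(30276/25 + 4022) + 2545) = 1/(1/(130826/25) + 2545) = 1/(25/130826 + 2545) = 1/(332952195/130826) = 130826/332952195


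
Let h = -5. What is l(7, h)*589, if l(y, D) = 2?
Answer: 1178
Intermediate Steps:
l(7, h)*589 = 2*589 = 1178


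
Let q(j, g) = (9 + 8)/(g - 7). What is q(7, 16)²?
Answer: 289/81 ≈ 3.5679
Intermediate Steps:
q(j, g) = 17/(-7 + g)
q(7, 16)² = (17/(-7 + 16))² = (17/9)² = 289/81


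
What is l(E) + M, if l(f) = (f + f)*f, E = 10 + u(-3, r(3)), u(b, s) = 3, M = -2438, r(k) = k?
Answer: -2100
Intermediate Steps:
E = 13 (E = 10 + 3 = 13)
l(f) = 2*f² (l(f) = (2*f)*f = 2*f²)
l(E) + M = 2*13² - 2438 = 2*169 - 2438 = 338 - 2438 = -2100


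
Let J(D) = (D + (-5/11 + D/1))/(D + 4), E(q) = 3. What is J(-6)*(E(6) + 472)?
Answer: 65075/22 ≈ 2958.0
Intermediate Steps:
J(D) = (-5/11 + 2*D)/(4 + D) (J(D) = (D + (-5*1/11 + D*1))/(4 + D) = (D + (-5/11 + D))/(4 + D) = (-5/11 + 2*D)/(4 + D))
J(-6)*(E(6) + 472) = ((-5 + 22*(-6))/(11*(4 - 6)))*(3 + 472) = ((1/11)*(-5 - 132)/(-2))*475 = ((1/11)*(-½)*(-137))*475 = (137/22)*475 = 65075/22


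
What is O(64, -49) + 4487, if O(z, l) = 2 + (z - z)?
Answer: 4489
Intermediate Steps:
O(z, l) = 2 (O(z, l) = 2 + 0 = 2)
O(64, -49) + 4487 = 2 + 4487 = 4489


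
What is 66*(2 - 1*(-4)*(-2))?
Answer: -396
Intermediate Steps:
66*(2 - 1*(-4)*(-2)) = 66*(2 + 4*(-2)) = 66*(2 - 8) = 66*(-6) = -396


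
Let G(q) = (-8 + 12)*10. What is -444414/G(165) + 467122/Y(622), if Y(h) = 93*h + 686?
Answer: -3249219421/292660 ≈ -11102.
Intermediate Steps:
G(q) = 40 (G(q) = 4*10 = 40)
Y(h) = 686 + 93*h
-444414/G(165) + 467122/Y(622) = -444414/40 + 467122/(686 + 93*622) = -444414*1/40 + 467122/(686 + 57846) = -222207/20 + 467122/58532 = -222207/20 + 467122*(1/58532) = -222207/20 + 233561/29266 = -3249219421/292660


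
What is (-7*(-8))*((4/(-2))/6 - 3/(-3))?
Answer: 112/3 ≈ 37.333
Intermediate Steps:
(-7*(-8))*((4/(-2))/6 - 3/(-3)) = 56*((4*(-1/2))*(1/6) - 3*(-1/3)) = 56*(-2*1/6 + 1) = 56*(-1/3 + 1) = 56*(2/3) = 112/3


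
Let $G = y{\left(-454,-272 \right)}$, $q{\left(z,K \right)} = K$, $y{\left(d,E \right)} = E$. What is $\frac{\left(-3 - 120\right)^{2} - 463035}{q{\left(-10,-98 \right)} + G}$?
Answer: $\frac{223953}{185} \approx 1210.6$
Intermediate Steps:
$G = -272$
$\frac{\left(-3 - 120\right)^{2} - 463035}{q{\left(-10,-98 \right)} + G} = \frac{\left(-3 - 120\right)^{2} - 463035}{-98 - 272} = \frac{\left(-123\right)^{2} - 463035}{-370} = \left(15129 - 463035\right) \left(- \frac{1}{370}\right) = \left(-447906\right) \left(- \frac{1}{370}\right) = \frac{223953}{185}$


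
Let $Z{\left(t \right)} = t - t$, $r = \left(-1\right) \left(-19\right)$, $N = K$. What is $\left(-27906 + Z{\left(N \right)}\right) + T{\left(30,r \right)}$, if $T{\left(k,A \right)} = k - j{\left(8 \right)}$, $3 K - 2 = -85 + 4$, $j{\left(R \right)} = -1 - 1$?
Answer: $-27874$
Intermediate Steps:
$j{\left(R \right)} = -2$ ($j{\left(R \right)} = -1 - 1 = -2$)
$K = - \frac{79}{3}$ ($K = \frac{2}{3} + \frac{-85 + 4}{3} = \frac{2}{3} + \frac{1}{3} \left(-81\right) = \frac{2}{3} - 27 = - \frac{79}{3} \approx -26.333$)
$N = - \frac{79}{3} \approx -26.333$
$r = 19$
$T{\left(k,A \right)} = 2 + k$ ($T{\left(k,A \right)} = k - -2 = k + 2 = 2 + k$)
$Z{\left(t \right)} = 0$
$\left(-27906 + Z{\left(N \right)}\right) + T{\left(30,r \right)} = \left(-27906 + 0\right) + \left(2 + 30\right) = -27906 + 32 = -27874$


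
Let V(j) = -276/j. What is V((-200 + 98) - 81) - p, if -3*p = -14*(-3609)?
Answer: 1027454/61 ≈ 16844.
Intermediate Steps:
p = -16842 (p = -(-14)*(-3609)/3 = -⅓*50526 = -16842)
V((-200 + 98) - 81) - p = -276/((-200 + 98) - 81) - 1*(-16842) = -276/(-102 - 81) + 16842 = -276/(-183) + 16842 = -276*(-1/183) + 16842 = 92/61 + 16842 = 1027454/61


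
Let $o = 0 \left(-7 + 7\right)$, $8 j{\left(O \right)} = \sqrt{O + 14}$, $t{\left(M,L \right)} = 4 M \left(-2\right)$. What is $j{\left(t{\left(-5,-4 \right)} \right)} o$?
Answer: $0$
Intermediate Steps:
$t{\left(M,L \right)} = - 8 M$
$j{\left(O \right)} = \frac{\sqrt{14 + O}}{8}$ ($j{\left(O \right)} = \frac{\sqrt{O + 14}}{8} = \frac{\sqrt{14 + O}}{8}$)
$o = 0$ ($o = 0 \cdot 0 = 0$)
$j{\left(t{\left(-5,-4 \right)} \right)} o = \frac{\sqrt{14 - -40}}{8} \cdot 0 = \frac{\sqrt{14 + 40}}{8} \cdot 0 = \frac{\sqrt{54}}{8} \cdot 0 = \frac{3 \sqrt{6}}{8} \cdot 0 = 0$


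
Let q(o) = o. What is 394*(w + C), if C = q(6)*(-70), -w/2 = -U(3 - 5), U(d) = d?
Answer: -167056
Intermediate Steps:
w = -4 (w = -(-2)*(3 - 5) = -(-2)*(-2) = -2*2 = -4)
C = -420 (C = 6*(-70) = -420)
394*(w + C) = 394*(-4 - 420) = 394*(-424) = -167056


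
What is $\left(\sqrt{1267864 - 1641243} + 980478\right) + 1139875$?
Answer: $2120353 + i \sqrt{373379} \approx 2.1204 \cdot 10^{6} + 611.05 i$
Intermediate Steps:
$\left(\sqrt{1267864 - 1641243} + 980478\right) + 1139875 = \left(\sqrt{-373379} + 980478\right) + 1139875 = \left(i \sqrt{373379} + 980478\right) + 1139875 = \left(980478 + i \sqrt{373379}\right) + 1139875 = 2120353 + i \sqrt{373379}$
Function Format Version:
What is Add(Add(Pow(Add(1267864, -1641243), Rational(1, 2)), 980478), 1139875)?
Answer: Add(2120353, Mul(I, Pow(373379, Rational(1, 2)))) ≈ Add(2.1204e+6, Mul(611.05, I))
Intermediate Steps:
Add(Add(Pow(Add(1267864, -1641243), Rational(1, 2)), 980478), 1139875) = Add(Add(Pow(-373379, Rational(1, 2)), 980478), 1139875) = Add(Add(Mul(I, Pow(373379, Rational(1, 2))), 980478), 1139875) = Add(Add(980478, Mul(I, Pow(373379, Rational(1, 2)))), 1139875) = Add(2120353, Mul(I, Pow(373379, Rational(1, 2))))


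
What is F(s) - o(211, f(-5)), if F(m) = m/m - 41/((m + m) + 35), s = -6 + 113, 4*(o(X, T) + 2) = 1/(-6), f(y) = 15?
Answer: 5731/1992 ≈ 2.8770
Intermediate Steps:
o(X, T) = -49/24 (o(X, T) = -2 + (¼)/(-6) = -2 + (¼)*(-⅙) = -2 - 1/24 = -49/24)
s = 107
F(m) = 1 - 41/(35 + 2*m) (F(m) = 1 - 41/(2*m + 35) = 1 - 41/(35 + 2*m))
F(s) - o(211, f(-5)) = 2*(-3 + 107)/(35 + 2*107) - 1*(-49/24) = 2*104/(35 + 214) + 49/24 = 2*104/249 + 49/24 = 2*(1/249)*104 + 49/24 = 208/249 + 49/24 = 5731/1992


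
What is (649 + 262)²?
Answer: 829921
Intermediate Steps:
(649 + 262)² = 911² = 829921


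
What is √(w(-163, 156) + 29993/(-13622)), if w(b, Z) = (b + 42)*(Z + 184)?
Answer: I*√155802062294/1946 ≈ 202.84*I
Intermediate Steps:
w(b, Z) = (42 + b)*(184 + Z)
√(w(-163, 156) + 29993/(-13622)) = √((7728 + 42*156 + 184*(-163) + 156*(-163)) + 29993/(-13622)) = √((7728 + 6552 - 29992 - 25428) + 29993*(-1/13622)) = √(-41140 - 29993/13622) = √(-560439073/13622) = I*√155802062294/1946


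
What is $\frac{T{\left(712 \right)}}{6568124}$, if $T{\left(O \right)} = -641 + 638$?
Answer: $- \frac{3}{6568124} \approx -4.5675 \cdot 10^{-7}$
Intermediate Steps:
$T{\left(O \right)} = -3$
$\frac{T{\left(712 \right)}}{6568124} = - \frac{3}{6568124}$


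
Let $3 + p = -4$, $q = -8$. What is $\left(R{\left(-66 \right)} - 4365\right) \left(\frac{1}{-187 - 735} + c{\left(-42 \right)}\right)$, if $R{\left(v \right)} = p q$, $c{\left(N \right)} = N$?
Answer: $\frac{166866025}{922} \approx 1.8098 \cdot 10^{5}$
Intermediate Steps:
$p = -7$ ($p = -3 - 4 = -7$)
$R{\left(v \right)} = 56$ ($R{\left(v \right)} = \left(-7\right) \left(-8\right) = 56$)
$\left(R{\left(-66 \right)} - 4365\right) \left(\frac{1}{-187 - 735} + c{\left(-42 \right)}\right) = \left(56 - 4365\right) \left(\frac{1}{-187 - 735} - 42\right) = - 4309 \left(\frac{1}{-922} - 42\right) = - 4309 \left(- \frac{1}{922} - 42\right) = \left(-4309\right) \left(- \frac{38725}{922}\right) = \frac{166866025}{922}$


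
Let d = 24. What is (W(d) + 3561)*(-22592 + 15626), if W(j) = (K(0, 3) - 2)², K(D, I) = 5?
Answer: -24868620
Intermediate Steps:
W(j) = 9 (W(j) = (5 - 2)² = 3² = 9)
(W(d) + 3561)*(-22592 + 15626) = (9 + 3561)*(-22592 + 15626) = 3570*(-6966) = -24868620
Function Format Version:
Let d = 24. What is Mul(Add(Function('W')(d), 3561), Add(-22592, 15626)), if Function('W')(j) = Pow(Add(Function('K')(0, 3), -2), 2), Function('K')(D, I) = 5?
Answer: -24868620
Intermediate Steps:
Function('W')(j) = 9 (Function('W')(j) = Pow(Add(5, -2), 2) = Pow(3, 2) = 9)
Mul(Add(Function('W')(d), 3561), Add(-22592, 15626)) = Mul(Add(9, 3561), Add(-22592, 15626)) = Mul(3570, -6966) = -24868620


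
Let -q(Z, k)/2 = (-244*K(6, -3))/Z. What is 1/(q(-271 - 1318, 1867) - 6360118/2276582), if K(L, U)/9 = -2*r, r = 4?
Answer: 258392057/4991696975 ≈ 0.051764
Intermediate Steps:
K(L, U) = -72 (K(L, U) = 9*(-2*4) = 9*(-8) = -72)
q(Z, k) = -35136/Z (q(Z, k) = -2*(-244*(-72))/Z = -35136/Z)
1/(q(-271 - 1318, 1867) - 6360118/2276582) = 1/(-35136/(-271 - 1318) - 6360118/2276582) = 1/(-35136/(-1589) - 6360118*1/2276582) = 1/(-35136*(-1/1589) - 3180059/1138291) = 1/(35136/1589 - 3180059/1138291) = 1/(4991696975/258392057) = 258392057/4991696975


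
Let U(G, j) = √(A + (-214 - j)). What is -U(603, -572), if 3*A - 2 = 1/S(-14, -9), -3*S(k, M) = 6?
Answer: -√1434/2 ≈ -18.934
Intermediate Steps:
S(k, M) = -2 (S(k, M) = -⅓*6 = -2)
A = ½ (A = ⅔ + (⅓)/(-2) = ⅔ + (⅓)*(-½) = ⅔ - ⅙ = ½ ≈ 0.50000)
U(G, j) = √(-427/2 - j) (U(G, j) = √(½ + (-214 - j)) = √(-427/2 - j))
-U(603, -572) = -√(-854 - 4*(-572))/2 = -√(-854 + 2288)/2 = -√1434/2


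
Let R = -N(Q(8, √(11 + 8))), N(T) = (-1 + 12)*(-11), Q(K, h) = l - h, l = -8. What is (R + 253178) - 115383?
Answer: 137916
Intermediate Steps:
Q(K, h) = -8 - h
N(T) = -121 (N(T) = 11*(-11) = -121)
R = 121 (R = -1*(-121) = 121)
(R + 253178) - 115383 = (121 + 253178) - 115383 = 253299 - 115383 = 137916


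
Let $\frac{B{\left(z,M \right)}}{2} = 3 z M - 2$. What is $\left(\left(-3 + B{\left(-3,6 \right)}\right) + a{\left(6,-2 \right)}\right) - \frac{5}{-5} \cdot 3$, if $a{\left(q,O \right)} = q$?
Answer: $-327$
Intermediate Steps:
$B{\left(z,M \right)} = -4 + 6 M z$ ($B{\left(z,M \right)} = 2 \left(3 z M - 2\right) = 2 \left(3 M z - 2\right) = 2 \left(-2 + 3 M z\right) = -4 + 6 M z$)
$\left(\left(-3 + B{\left(-3,6 \right)}\right) + a{\left(6,-2 \right)}\right) - \frac{5}{-5} \cdot 3 = \left(\left(-3 + \left(-4 + 6 \cdot 6 \left(-3\right)\right)\right) + 6\right) - \frac{5}{-5} \cdot 3 = \left(\left(-3 - 112\right) + 6\right) \left(-5\right) \left(- \frac{1}{5}\right) 3 = \left(\left(-3 - 112\right) + 6\right) 1 \cdot 3 = \left(-115 + 6\right) 3 = \left(-109\right) 3 = -327$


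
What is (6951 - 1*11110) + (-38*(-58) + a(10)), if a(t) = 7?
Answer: -1948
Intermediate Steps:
(6951 - 1*11110) + (-38*(-58) + a(10)) = (6951 - 1*11110) + (-38*(-58) + 7) = (6951 - 11110) + (2204 + 7) = -4159 + 2211 = -1948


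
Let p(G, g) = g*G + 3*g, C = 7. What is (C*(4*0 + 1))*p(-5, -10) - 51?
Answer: 89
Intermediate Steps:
p(G, g) = 3*g + G*g (p(G, g) = G*g + 3*g = 3*g + G*g)
(C*(4*0 + 1))*p(-5, -10) - 51 = (7*(4*0 + 1))*(-10*(3 - 5)) - 51 = (7*(0 + 1))*(-10*(-2)) - 51 = (7*1)*20 - 51 = 7*20 - 51 = 140 - 51 = 89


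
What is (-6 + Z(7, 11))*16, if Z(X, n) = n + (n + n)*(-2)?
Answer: -624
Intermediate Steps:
Z(X, n) = -3*n (Z(X, n) = n + (2*n)*(-2) = n - 4*n = -3*n)
(-6 + Z(7, 11))*16 = (-6 - 3*11)*16 = (-6 - 33)*16 = -39*16 = -624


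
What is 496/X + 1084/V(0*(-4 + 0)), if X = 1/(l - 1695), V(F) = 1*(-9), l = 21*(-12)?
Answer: -8692492/9 ≈ -9.6583e+5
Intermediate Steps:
l = -252
V(F) = -9
X = -1/1947 (X = 1/(-252 - 1695) = 1/(-1947) = -1/1947 ≈ -0.00051361)
496/X + 1084/V(0*(-4 + 0)) = 496/(-1/1947) + 1084/(-9) = 496*(-1947) + 1084*(-⅑) = -965712 - 1084/9 = -8692492/9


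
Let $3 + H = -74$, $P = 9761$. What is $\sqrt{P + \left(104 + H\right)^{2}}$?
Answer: $\sqrt{10490} \approx 102.42$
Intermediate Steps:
$H = -77$ ($H = -3 - 74 = -77$)
$\sqrt{P + \left(104 + H\right)^{2}} = \sqrt{9761 + \left(104 - 77\right)^{2}} = \sqrt{9761 + 27^{2}} = \sqrt{9761 + 729} = \sqrt{10490}$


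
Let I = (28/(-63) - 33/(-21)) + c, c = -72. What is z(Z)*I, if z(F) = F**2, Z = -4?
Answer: -71440/63 ≈ -1134.0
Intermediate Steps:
I = -4465/63 (I = (28/(-63) - 33/(-21)) - 72 = (28*(-1/63) - 33*(-1/21)) - 72 = (-4/9 + 11/7) - 72 = 71/63 - 72 = -4465/63 ≈ -70.873)
z(Z)*I = (-4)**2*(-4465/63) = 16*(-4465/63) = -71440/63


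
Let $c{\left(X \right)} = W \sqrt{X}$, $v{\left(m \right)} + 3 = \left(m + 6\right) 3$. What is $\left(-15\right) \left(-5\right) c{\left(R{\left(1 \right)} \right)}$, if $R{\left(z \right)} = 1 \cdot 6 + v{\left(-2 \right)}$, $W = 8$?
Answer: $600 \sqrt{15} \approx 2323.8$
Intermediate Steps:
$v{\left(m \right)} = 15 + 3 m$ ($v{\left(m \right)} = -3 + \left(m + 6\right) 3 = -3 + \left(6 + m\right) 3 = -3 + \left(18 + 3 m\right) = 15 + 3 m$)
$R{\left(z \right)} = 15$ ($R{\left(z \right)} = 1 \cdot 6 + \left(15 + 3 \left(-2\right)\right) = 6 + \left(15 - 6\right) = 6 + 9 = 15$)
$c{\left(X \right)} = 8 \sqrt{X}$
$\left(-15\right) \left(-5\right) c{\left(R{\left(1 \right)} \right)} = \left(-15\right) \left(-5\right) 8 \sqrt{15} = 75 \cdot 8 \sqrt{15} = 600 \sqrt{15}$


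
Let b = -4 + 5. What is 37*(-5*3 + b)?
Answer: -518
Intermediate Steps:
b = 1
37*(-5*3 + b) = 37*(-5*3 + 1) = 37*(-15 + 1) = 37*(-14) = -518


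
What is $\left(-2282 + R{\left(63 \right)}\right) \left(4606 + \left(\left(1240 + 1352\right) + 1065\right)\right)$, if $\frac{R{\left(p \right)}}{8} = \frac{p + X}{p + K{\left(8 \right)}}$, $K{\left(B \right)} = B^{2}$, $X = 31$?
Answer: $- \frac{2388519306}{127} \approx -1.8807 \cdot 10^{7}$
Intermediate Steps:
$R{\left(p \right)} = \frac{8 \left(31 + p\right)}{64 + p}$ ($R{\left(p \right)} = 8 \frac{p + 31}{p + 8^{2}} = 8 \frac{31 + p}{p + 64} = 8 \frac{31 + p}{64 + p} = \frac{8 \left(31 + p\right)}{64 + p}$)
$\left(-2282 + R{\left(63 \right)}\right) \left(4606 + \left(\left(1240 + 1352\right) + 1065\right)\right) = \left(-2282 + \frac{8 \left(31 + 63\right)}{64 + 63}\right) \left(4606 + \left(\left(1240 + 1352\right) + 1065\right)\right) = \left(-2282 + 8 \cdot \frac{1}{127} \cdot 94\right) \left(4606 + \left(2592 + 1065\right)\right) = \left(-2282 + 8 \cdot \frac{1}{127} \cdot 94\right) \left(4606 + 3657\right) = \left(-2282 + \frac{752}{127}\right) 8263 = \left(- \frac{289062}{127}\right) 8263 = - \frac{2388519306}{127}$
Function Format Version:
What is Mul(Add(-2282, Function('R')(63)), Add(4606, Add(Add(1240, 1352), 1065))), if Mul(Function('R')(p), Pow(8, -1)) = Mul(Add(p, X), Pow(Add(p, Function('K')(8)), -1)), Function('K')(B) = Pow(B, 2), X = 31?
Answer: Rational(-2388519306, 127) ≈ -1.8807e+7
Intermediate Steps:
Function('R')(p) = Mul(8, Pow(Add(64, p), -1), Add(31, p)) (Function('R')(p) = Mul(8, Mul(Add(p, 31), Pow(Add(p, Pow(8, 2)), -1))) = Mul(8, Mul(Add(31, p), Pow(Add(p, 64), -1))) = Mul(8, Mul(Add(31, p), Pow(Add(64, p), -1))) = Mul(8, Mul(Pow(Add(64, p), -1), Add(31, p))) = Mul(8, Pow(Add(64, p), -1), Add(31, p)))
Mul(Add(-2282, Function('R')(63)), Add(4606, Add(Add(1240, 1352), 1065))) = Mul(Add(-2282, Mul(8, Pow(Add(64, 63), -1), Add(31, 63))), Add(4606, Add(Add(1240, 1352), 1065))) = Mul(Add(-2282, Mul(8, Pow(127, -1), 94)), Add(4606, Add(2592, 1065))) = Mul(Add(-2282, Mul(8, Rational(1, 127), 94)), Add(4606, 3657)) = Mul(Add(-2282, Rational(752, 127)), 8263) = Mul(Rational(-289062, 127), 8263) = Rational(-2388519306, 127)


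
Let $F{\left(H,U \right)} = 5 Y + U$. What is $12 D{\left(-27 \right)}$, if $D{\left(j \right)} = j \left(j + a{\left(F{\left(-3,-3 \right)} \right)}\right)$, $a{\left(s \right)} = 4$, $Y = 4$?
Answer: $7452$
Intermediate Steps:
$F{\left(H,U \right)} = 20 + U$ ($F{\left(H,U \right)} = 5 \cdot 4 + U = 20 + U$)
$D{\left(j \right)} = j \left(4 + j\right)$ ($D{\left(j \right)} = j \left(j + 4\right) = j \left(4 + j\right)$)
$12 D{\left(-27 \right)} = 12 \left(- 27 \left(4 - 27\right)\right) = 12 \left(\left(-27\right) \left(-23\right)\right) = 12 \cdot 621 = 7452$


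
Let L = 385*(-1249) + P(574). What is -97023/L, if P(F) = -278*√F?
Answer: 2221664995/11008894629 - 8990798*√574/77062262403 ≈ 0.19901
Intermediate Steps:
L = -480865 - 278*√574 (L = 385*(-1249) - 278*√574 = -480865 - 278*√574 ≈ -4.8753e+5)
-97023/L = -97023/(-480865 - 278*√574)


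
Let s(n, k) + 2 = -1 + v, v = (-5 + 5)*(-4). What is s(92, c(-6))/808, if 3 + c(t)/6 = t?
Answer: -3/808 ≈ -0.0037129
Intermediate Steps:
c(t) = -18 + 6*t
v = 0 (v = 0*(-4) = 0)
s(n, k) = -3 (s(n, k) = -2 + (-1 + 0) = -2 - 1 = -3)
s(92, c(-6))/808 = -3/808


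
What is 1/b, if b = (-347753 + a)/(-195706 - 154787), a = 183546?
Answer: 350493/164207 ≈ 2.1345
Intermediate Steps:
b = 164207/350493 (b = (-347753 + 183546)/(-195706 - 154787) = -164207/(-350493) = -164207*(-1/350493) = 164207/350493 ≈ 0.46850)
1/b = 1/(164207/350493) = 350493/164207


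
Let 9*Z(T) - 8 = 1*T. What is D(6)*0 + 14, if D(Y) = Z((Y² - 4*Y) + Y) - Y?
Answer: 14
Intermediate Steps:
Z(T) = 8/9 + T/9 (Z(T) = 8/9 + (1*T)/9 = 8/9 + T/9)
D(Y) = 8/9 - 4*Y/3 + Y²/9 (D(Y) = (8/9 + ((Y² - 4*Y) + Y)/9) - Y = (8/9 + (Y² - 3*Y)/9) - Y = (8/9 + (-Y/3 + Y²/9)) - Y = (8/9 - Y/3 + Y²/9) - Y = 8/9 - 4*Y/3 + Y²/9)
D(6)*0 + 14 = (8/9 - 4/3*6 + (⅑)*6²)*0 + 14 = (8/9 - 8 + (⅑)*36)*0 + 14 = (8/9 - 8 + 4)*0 + 14 = -28/9*0 + 14 = 0 + 14 = 14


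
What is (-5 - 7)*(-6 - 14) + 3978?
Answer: 4218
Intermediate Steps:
(-5 - 7)*(-6 - 14) + 3978 = -12*(-20) + 3978 = 240 + 3978 = 4218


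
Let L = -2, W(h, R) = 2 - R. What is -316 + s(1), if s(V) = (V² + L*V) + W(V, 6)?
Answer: -321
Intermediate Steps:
s(V) = -4 + V² - 2*V (s(V) = (V² - 2*V) + (2 - 1*6) = (V² - 2*V) + (2 - 6) = (V² - 2*V) - 4 = -4 + V² - 2*V)
-316 + s(1) = -316 + (-4 + 1² - 2*1) = -316 + (-4 + 1 - 2) = -316 - 5 = -321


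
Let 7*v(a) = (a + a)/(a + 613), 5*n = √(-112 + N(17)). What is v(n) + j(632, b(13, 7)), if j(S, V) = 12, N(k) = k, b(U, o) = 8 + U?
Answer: 78912307/6576024 + 613*I*√95/6576024 ≈ 12.0 + 0.00090857*I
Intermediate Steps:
n = I*√95/5 (n = √(-112 + 17)/5 = √(-95)/5 = (I*√95)/5 = I*√95/5 ≈ 1.9494*I)
v(a) = 2*a/(7*(613 + a)) (v(a) = ((a + a)/(a + 613))/7 = ((2*a)/(613 + a))/7 = (2*a/(613 + a))/7 = 2*a/(7*(613 + a)))
v(n) + j(632, b(13, 7)) = 2*(I*√95/5)/(7*(613 + I*√95/5)) + 12 = 2*I*√95/(35*(613 + I*√95/5)) + 12 = 12 + 2*I*√95/(35*(613 + I*√95/5))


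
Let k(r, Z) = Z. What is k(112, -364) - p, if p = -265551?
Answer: 265187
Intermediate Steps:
k(112, -364) - p = -364 - 1*(-265551) = -364 + 265551 = 265187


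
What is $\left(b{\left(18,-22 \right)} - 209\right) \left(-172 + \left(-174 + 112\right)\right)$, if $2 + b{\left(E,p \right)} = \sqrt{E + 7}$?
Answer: $48204$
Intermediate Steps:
$b{\left(E,p \right)} = -2 + \sqrt{7 + E}$ ($b{\left(E,p \right)} = -2 + \sqrt{E + 7} = -2 + \sqrt{7 + E}$)
$\left(b{\left(18,-22 \right)} - 209\right) \left(-172 + \left(-174 + 112\right)\right) = \left(\left(-2 + \sqrt{7 + 18}\right) - 209\right) \left(-172 + \left(-174 + 112\right)\right) = \left(\left(-2 + \sqrt{25}\right) - 209\right) \left(-172 - 62\right) = \left(\left(-2 + 5\right) - 209\right) \left(-234\right) = \left(3 - 209\right) \left(-234\right) = \left(-206\right) \left(-234\right) = 48204$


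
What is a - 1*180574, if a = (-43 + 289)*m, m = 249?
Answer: -119320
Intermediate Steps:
a = 61254 (a = (-43 + 289)*249 = 246*249 = 61254)
a - 1*180574 = 61254 - 1*180574 = 61254 - 180574 = -119320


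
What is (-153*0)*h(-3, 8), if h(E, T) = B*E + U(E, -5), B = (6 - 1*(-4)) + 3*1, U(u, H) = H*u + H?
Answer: 0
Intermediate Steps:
U(u, H) = H + H*u
B = 13 (B = (6 + 4) + 3 = 10 + 3 = 13)
h(E, T) = -5 + 8*E (h(E, T) = 13*E - 5*(1 + E) = 13*E + (-5 - 5*E) = -5 + 8*E)
(-153*0)*h(-3, 8) = (-153*0)*(-5 + 8*(-3)) = 0*(-5 - 24) = 0*(-29) = 0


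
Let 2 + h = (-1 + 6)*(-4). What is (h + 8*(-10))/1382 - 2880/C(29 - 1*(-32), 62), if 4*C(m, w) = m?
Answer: -7963431/42151 ≈ -188.93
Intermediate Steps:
C(m, w) = m/4
h = -22 (h = -2 + (-1 + 6)*(-4) = -2 + 5*(-4) = -2 - 20 = -22)
(h + 8*(-10))/1382 - 2880/C(29 - 1*(-32), 62) = (-22 + 8*(-10))/1382 - 2880*4/(29 - 1*(-32)) = (-22 - 80)*(1/1382) - 2880*4/(29 + 32) = -102*1/1382 - 2880/((1/4)*61) = -51/691 - 2880/61/4 = -51/691 - 2880*4/61 = -51/691 - 11520/61 = -7963431/42151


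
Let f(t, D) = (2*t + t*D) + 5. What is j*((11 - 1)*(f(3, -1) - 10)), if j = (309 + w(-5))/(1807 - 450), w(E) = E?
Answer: -6080/1357 ≈ -4.4805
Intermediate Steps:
f(t, D) = 5 + 2*t + D*t (f(t, D) = (2*t + D*t) + 5 = 5 + 2*t + D*t)
j = 304/1357 (j = (309 - 5)/(1807 - 450) = 304/1357 ≈ 0.22402)
j*((11 - 1)*(f(3, -1) - 10)) = 304*((11 - 1)*((5 + 2*3 - 1*3) - 10))/1357 = 304*(10*((5 + 6 - 3) - 10))/1357 = 304*(10*(8 - 10))/1357 = 304*(10*(-2))/1357 = (304/1357)*(-20) = -6080/1357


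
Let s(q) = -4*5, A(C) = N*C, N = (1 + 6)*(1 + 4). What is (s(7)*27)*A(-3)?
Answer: 56700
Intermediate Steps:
N = 35 (N = 7*5 = 35)
A(C) = 35*C
s(q) = -20
(s(7)*27)*A(-3) = (-20*27)*(35*(-3)) = -540*(-105) = 56700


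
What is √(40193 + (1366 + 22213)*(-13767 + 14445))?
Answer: √16026755 ≈ 4003.3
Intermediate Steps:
√(40193 + (1366 + 22213)*(-13767 + 14445)) = √(40193 + 23579*678) = √(40193 + 15986562) = √16026755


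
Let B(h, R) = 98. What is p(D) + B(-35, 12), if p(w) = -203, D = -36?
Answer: -105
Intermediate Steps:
p(D) + B(-35, 12) = -203 + 98 = -105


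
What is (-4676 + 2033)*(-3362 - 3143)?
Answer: 17192715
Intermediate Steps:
(-4676 + 2033)*(-3362 - 3143) = -2643*(-6505) = 17192715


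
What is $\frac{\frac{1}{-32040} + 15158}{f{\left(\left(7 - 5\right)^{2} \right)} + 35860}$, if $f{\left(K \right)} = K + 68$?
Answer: $\frac{485662319}{1151261280} \approx 0.42185$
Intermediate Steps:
$f{\left(K \right)} = 68 + K$
$\frac{\frac{1}{-32040} + 15158}{f{\left(\left(7 - 5\right)^{2} \right)} + 35860} = \frac{\frac{1}{-32040} + 15158}{\left(68 + \left(7 - 5\right)^{2}\right) + 35860} = \frac{- \frac{1}{32040} + 15158}{\left(68 + 2^{2}\right) + 35860} = \frac{485662319}{32040 \left(\left(68 + 4\right) + 35860\right)} = \frac{485662319}{32040 \left(72 + 35860\right)} = \frac{485662319}{32040 \cdot 35932} = \frac{485662319}{32040} \cdot \frac{1}{35932} = \frac{485662319}{1151261280}$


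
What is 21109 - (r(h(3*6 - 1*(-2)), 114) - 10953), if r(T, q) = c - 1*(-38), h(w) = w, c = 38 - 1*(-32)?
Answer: 31954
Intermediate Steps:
c = 70 (c = 38 + 32 = 70)
r(T, q) = 108 (r(T, q) = 70 - 1*(-38) = 70 + 38 = 108)
21109 - (r(h(3*6 - 1*(-2)), 114) - 10953) = 21109 - (108 - 10953) = 21109 - 1*(-10845) = 21109 + 10845 = 31954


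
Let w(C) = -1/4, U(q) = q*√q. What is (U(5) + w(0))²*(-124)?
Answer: -62031/4 + 310*√5 ≈ -14815.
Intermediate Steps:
U(q) = q^(3/2)
w(C) = -¼ (w(C) = -1*¼ = -¼)
(U(5) + w(0))²*(-124) = (5^(3/2) - ¼)²*(-124) = (5*√5 - ¼)²*(-124) = (-¼ + 5*√5)²*(-124) = -124*(-¼ + 5*√5)²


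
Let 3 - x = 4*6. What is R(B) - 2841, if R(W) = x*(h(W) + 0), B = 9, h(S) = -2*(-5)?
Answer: -3051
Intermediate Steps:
h(S) = 10
x = -21 (x = 3 - 4*6 = 3 - 1*24 = 3 - 24 = -21)
R(W) = -210 (R(W) = -21*(10 + 0) = -21*10 = -210)
R(B) - 2841 = -210 - 2841 = -3051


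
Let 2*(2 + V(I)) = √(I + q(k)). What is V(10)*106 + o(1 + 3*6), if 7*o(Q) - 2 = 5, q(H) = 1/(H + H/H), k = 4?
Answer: -211 + 53*√255/5 ≈ -41.732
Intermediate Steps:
q(H) = 1/(1 + H) (q(H) = 1/(H + 1) = 1/(1 + H))
V(I) = -2 + √(⅕ + I)/2 (V(I) = -2 + √(I + 1/(1 + 4))/2 = -2 + √(I + 1/5)/2 = -2 + √(I + ⅕)/2 = -2 + √(⅕ + I)/2)
o(Q) = 1 (o(Q) = 2/7 + (⅐)*5 = 2/7 + 5/7 = 1)
V(10)*106 + o(1 + 3*6) = (-2 + √(5 + 25*10)/10)*106 + 1 = (-2 + √(5 + 250)/10)*106 + 1 = (-2 + √255/10)*106 + 1 = (-212 + 53*√255/5) + 1 = -211 + 53*√255/5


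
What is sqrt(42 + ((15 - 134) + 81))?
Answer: 2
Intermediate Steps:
sqrt(42 + ((15 - 134) + 81)) = sqrt(42 + (-119 + 81)) = sqrt(42 - 38) = sqrt(4) = 2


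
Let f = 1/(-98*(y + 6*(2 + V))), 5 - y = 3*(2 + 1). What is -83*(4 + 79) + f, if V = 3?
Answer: -17553173/2548 ≈ -6889.0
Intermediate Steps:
y = -4 (y = 5 - 3*(2 + 1) = 5 - 3*3 = 5 - 1*9 = 5 - 9 = -4)
f = -1/2548 (f = 1/(-98*(-4 + 6*(2 + 3))) = 1/(-98*(-4 + 6*5)) = 1/(-98*(-4 + 30)) = 1/(-98*26) = 1/(-2548) = -1/2548 ≈ -0.00039246)
-83*(4 + 79) + f = -83*(4 + 79) - 1/2548 = -83*83 - 1/2548 = -6889 - 1/2548 = -17553173/2548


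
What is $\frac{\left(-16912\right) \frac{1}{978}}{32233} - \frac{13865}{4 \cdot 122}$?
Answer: $- \frac{218543383033}{7691825256} \approx -28.412$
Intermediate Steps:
$\frac{\left(-16912\right) \frac{1}{978}}{32233} - \frac{13865}{4 \cdot 122} = \left(-16912\right) \frac{1}{978} \cdot \frac{1}{32233} - \frac{13865}{488} = \left(- \frac{8456}{489}\right) \frac{1}{32233} - \frac{13865}{488} = - \frac{8456}{15761937} - \frac{13865}{488} = - \frac{218543383033}{7691825256}$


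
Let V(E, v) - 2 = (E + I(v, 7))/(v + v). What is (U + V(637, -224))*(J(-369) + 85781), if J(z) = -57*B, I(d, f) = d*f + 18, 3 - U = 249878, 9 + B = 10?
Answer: -2399033095321/112 ≈ -2.1420e+10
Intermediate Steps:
B = 1 (B = -9 + 10 = 1)
U = -249875 (U = 3 - 1*249878 = 3 - 249878 = -249875)
I(d, f) = 18 + d*f
J(z) = -57 (J(z) = -57*1 = -57)
V(E, v) = 2 + (18 + E + 7*v)/(2*v) (V(E, v) = 2 + (E + (18 + v*7))/(v + v) = 2 + (E + (18 + 7*v))/((2*v)) = 2 + (18 + E + 7*v)*(1/(2*v)) = 2 + (18 + E + 7*v)/(2*v))
(U + V(637, -224))*(J(-369) + 85781) = (-249875 + (1/2)*(18 + 637 + 11*(-224))/(-224))*(-57 + 85781) = (-249875 + (1/2)*(-1/224)*(18 + 637 - 2464))*85724 = (-249875 + (1/2)*(-1/224)*(-1809))*85724 = (-249875 + 1809/448)*85724 = -111942191/448*85724 = -2399033095321/112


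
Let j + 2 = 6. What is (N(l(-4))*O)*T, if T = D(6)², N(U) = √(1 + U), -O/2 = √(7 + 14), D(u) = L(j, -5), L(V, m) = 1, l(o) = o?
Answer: -6*I*√7 ≈ -15.875*I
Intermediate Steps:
j = 4 (j = -2 + 6 = 4)
D(u) = 1
O = -2*√21 (O = -2*√(7 + 14) = -2*√21 ≈ -9.1651)
T = 1 (T = 1² = 1)
(N(l(-4))*O)*T = (√(1 - 4)*(-2*√21))*1 = (√(-3)*(-2*√21))*1 = ((I*√3)*(-2*√21))*1 = -6*I*√7*1 = -6*I*√7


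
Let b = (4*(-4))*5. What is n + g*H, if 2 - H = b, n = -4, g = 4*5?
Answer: 1636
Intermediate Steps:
b = -80 (b = -16*5 = -80)
g = 20
H = 82 (H = 2 - 1*(-80) = 2 + 80 = 82)
n + g*H = -4 + 20*82 = -4 + 1640 = 1636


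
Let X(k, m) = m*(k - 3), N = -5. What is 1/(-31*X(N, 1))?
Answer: 1/248 ≈ 0.0040323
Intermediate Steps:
X(k, m) = m*(-3 + k)
1/(-31*X(N, 1)) = 1/(-31*(-3 - 5)) = 1/(-31*(-8)) = 1/248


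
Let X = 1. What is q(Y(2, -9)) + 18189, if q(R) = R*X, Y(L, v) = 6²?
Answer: 18225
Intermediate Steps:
Y(L, v) = 36
q(R) = R (q(R) = R*1 = R)
q(Y(2, -9)) + 18189 = 36 + 18189 = 18225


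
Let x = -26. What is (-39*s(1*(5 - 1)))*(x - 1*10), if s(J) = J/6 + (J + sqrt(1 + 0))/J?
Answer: 2691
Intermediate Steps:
s(J) = J/6 + (1 + J)/J (s(J) = J*(1/6) + (J + sqrt(1))/J = J/6 + (J + 1)/J = J/6 + (1 + J)/J)
(-39*s(1*(5 - 1)))*(x - 1*10) = (-39*(1 + 1/(1*(5 - 1)) + (1*(5 - 1))/6))*(-26 - 1*10) = (-39*(1 + 1/(1*4) + (1*4)/6))*(-26 - 10) = -39*(1 + 1/4 + (1/6)*4)*(-36) = -39*(1 + 1/4 + 2/3)*(-36) = -39*23/12*(-36) = -299/4*(-36) = 2691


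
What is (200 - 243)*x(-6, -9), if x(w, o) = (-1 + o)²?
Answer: -4300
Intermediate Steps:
(200 - 243)*x(-6, -9) = (200 - 243)*(-1 - 9)² = -43*(-10)² = -43*100 = -4300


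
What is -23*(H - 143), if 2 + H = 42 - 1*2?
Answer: 2415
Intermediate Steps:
H = 38 (H = -2 + (42 - 1*2) = -2 + (42 - 2) = -2 + 40 = 38)
-23*(H - 143) = -23*(38 - 143) = -23*(-105) = 2415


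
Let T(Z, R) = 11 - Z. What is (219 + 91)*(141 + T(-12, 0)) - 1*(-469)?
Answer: 51309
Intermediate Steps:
(219 + 91)*(141 + T(-12, 0)) - 1*(-469) = (219 + 91)*(141 + (11 - 1*(-12))) - 1*(-469) = 310*(141 + (11 + 12)) + 469 = 310*(141 + 23) + 469 = 310*164 + 469 = 50840 + 469 = 51309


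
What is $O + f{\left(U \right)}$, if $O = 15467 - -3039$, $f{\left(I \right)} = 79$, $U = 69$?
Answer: $18585$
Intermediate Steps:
$O = 18506$ ($O = 15467 + 3039 = 18506$)
$O + f{\left(U \right)} = 18506 + 79 = 18585$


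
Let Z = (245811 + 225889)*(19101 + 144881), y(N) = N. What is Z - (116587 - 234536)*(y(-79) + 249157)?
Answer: 106728810422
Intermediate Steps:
Z = 77350309400 (Z = 471700*163982 = 77350309400)
Z - (116587 - 234536)*(y(-79) + 249157) = 77350309400 - (116587 - 234536)*(-79 + 249157) = 77350309400 - (-117949)*249078 = 77350309400 - 1*(-29378501022) = 77350309400 + 29378501022 = 106728810422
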